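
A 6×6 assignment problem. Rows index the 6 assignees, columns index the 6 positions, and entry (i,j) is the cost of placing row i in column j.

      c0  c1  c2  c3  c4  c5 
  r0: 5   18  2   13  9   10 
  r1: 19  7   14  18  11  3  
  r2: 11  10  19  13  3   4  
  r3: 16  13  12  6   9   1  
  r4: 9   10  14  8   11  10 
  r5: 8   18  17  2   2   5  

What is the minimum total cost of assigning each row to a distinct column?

optimal assignment: row0→col2 (cost 2), row1→col1 (cost 7), row2→col4 (cost 3), row3→col5 (cost 1), row4→col0 (cost 9), row5→col3 (cost 2)
total = 2 + 7 + 3 + 1 + 9 + 2 = 24

Minimum assignment cost: 24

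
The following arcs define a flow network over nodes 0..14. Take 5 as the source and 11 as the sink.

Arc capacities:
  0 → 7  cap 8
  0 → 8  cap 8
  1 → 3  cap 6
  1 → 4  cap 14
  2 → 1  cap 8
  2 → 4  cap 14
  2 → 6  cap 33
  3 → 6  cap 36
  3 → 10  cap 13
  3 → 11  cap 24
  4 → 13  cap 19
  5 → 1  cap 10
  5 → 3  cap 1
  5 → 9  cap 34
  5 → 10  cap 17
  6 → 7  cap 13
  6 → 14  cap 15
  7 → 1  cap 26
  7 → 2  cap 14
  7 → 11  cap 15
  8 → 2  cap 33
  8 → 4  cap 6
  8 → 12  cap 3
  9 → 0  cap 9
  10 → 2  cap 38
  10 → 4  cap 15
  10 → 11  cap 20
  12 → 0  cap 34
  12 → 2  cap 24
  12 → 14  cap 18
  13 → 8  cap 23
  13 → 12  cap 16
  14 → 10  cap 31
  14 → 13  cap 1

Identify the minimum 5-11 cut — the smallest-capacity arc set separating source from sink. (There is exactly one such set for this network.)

Min-cut arcs: {(5,1), (5,3), (5,10), (9,0)} (total capacity 37)

augment #1: 5→3→11 push 1
augment #2: 5→10→11 push 17
augment #3: 5→1→3→11 push 6
augment #4: 5→9→0→7→11 push 8
augment #5: 5→1→4→13→12→14→10→11 push 3
augment #6: 5→9→0→8→2→6→7→11 push 1
augment #7: 5→1→4→13→8→2→6→7→11 push 1
max flow = 37; residual-reachable set from 5 gives S-side
cut edges (S→T): {(5,1), (5,3), (5,10), (9,0)} total cap 37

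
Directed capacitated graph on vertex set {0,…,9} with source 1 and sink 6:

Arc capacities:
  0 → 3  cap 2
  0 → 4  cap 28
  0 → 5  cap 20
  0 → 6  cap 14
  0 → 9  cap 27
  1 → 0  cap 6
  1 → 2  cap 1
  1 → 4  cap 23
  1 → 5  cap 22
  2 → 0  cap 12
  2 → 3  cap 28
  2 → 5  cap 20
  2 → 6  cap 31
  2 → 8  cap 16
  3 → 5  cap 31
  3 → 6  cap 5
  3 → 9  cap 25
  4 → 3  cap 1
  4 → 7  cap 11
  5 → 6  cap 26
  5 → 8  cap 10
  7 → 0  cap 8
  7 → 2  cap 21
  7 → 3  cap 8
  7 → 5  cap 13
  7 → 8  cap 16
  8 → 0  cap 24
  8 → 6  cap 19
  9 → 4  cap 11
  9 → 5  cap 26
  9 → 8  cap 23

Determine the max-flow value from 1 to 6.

augment #1: 1→0→6 bottleneck 6, total now 6
augment #2: 1→2→6 bottleneck 1, total now 7
augment #3: 1→5→6 bottleneck 22, total now 29
augment #4: 1→4→3→6 bottleneck 1, total now 30
augment #5: 1→4→7→0→6 bottleneck 8, total now 38
augment #6: 1→4→7→2→6 bottleneck 3, total now 41

Maximum flow value: 41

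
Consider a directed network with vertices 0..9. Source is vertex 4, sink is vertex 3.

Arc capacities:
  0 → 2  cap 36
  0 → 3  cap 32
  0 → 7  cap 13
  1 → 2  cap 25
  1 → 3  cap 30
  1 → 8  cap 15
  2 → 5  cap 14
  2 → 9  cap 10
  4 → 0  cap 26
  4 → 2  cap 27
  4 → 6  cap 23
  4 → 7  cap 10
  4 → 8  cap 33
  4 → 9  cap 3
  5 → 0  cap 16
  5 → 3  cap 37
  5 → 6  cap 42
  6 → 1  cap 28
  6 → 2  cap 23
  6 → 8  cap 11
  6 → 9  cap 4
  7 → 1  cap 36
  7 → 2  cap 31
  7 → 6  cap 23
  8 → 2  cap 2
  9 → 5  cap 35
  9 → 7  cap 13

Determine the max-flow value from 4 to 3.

Maximum flow value: 86

augment #1: 4→0→3 bottleneck 26, total now 26
augment #2: 4→2→5→3 bottleneck 14, total now 40
augment #3: 4→6→1→3 bottleneck 23, total now 63
augment #4: 4→7→1→3 bottleneck 7, total now 70
augment #5: 4→9→5→3 bottleneck 3, total now 73
augment #6: 4→2→9→5→3 bottleneck 10, total now 83
augment #7: 4→7→6→9→5→3 bottleneck 3, total now 86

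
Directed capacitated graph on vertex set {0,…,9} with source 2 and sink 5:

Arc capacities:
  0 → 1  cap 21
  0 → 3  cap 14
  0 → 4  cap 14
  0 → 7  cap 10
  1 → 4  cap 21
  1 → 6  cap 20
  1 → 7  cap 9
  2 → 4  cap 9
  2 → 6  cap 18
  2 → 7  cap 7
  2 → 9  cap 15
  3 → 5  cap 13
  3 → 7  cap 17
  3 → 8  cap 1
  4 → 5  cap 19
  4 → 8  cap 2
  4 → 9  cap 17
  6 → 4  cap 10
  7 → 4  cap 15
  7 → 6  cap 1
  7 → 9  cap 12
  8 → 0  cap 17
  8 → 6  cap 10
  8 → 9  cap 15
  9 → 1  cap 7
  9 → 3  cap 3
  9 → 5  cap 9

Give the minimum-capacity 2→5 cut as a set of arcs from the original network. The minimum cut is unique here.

Min-cut arcs: {(4,5), (4,8), (9,3), (9,5)} (total capacity 33)

augment #1: 2→4→5 push 9
augment #2: 2→9→5 push 9
augment #3: 2→6→4→5 push 10
augment #4: 2→9→3→5 push 3
augment #5: 2→7→4→8→0→3→5 push 2
max flow = 33; residual-reachable set from 2 gives S-side
cut edges (S→T): {(4,5), (4,8), (9,3), (9,5)} total cap 33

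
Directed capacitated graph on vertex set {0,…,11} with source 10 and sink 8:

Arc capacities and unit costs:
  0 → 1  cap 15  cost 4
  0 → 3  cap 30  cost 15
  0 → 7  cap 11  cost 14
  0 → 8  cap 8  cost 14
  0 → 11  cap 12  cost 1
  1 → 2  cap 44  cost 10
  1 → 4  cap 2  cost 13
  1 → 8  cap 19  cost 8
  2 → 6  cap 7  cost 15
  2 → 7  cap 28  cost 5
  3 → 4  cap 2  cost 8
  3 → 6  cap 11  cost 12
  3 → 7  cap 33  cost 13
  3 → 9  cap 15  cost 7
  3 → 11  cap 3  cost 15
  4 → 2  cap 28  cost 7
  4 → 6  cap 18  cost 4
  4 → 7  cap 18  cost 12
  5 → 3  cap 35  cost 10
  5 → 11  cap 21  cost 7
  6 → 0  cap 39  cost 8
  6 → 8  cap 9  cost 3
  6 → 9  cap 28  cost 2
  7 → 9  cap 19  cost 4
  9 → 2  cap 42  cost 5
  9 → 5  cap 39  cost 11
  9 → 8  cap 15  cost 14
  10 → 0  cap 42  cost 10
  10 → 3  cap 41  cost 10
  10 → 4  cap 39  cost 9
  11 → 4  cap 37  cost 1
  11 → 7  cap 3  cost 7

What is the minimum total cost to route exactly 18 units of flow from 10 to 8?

Minimum cost for 18 units: 342

shortest-cost path #1: 10→4→6→8 push 9 @ unit cost 16 (adds 144)
shortest-cost path #2: 10→0→1→8 push 9 @ unit cost 22 (adds 198)
total cost = 342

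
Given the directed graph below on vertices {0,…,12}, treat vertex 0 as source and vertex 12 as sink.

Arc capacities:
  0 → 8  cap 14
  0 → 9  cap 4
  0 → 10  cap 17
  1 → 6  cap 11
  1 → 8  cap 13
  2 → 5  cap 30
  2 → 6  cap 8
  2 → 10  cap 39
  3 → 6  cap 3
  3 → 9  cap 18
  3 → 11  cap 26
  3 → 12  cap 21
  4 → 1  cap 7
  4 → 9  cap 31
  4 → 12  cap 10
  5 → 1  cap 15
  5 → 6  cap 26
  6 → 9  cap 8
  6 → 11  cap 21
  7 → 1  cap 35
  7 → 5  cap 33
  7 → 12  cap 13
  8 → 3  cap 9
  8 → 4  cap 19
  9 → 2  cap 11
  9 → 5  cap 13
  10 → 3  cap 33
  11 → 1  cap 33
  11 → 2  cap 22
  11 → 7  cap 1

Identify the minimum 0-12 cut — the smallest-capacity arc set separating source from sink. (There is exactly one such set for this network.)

Min-cut arcs: {(3,12), (4,12), (11,7)} (total capacity 32)

augment #1: 0→8→3→12 push 9
augment #2: 0→8→4→12 push 5
augment #3: 0→10→3→12 push 12
augment #4: 0→10→3→8→4→12 push 5
augment #5: 0→9→2→6→11→7→12 push 1
max flow = 32; residual-reachable set from 0 gives S-side
cut edges (S→T): {(3,12), (4,12), (11,7)} total cap 32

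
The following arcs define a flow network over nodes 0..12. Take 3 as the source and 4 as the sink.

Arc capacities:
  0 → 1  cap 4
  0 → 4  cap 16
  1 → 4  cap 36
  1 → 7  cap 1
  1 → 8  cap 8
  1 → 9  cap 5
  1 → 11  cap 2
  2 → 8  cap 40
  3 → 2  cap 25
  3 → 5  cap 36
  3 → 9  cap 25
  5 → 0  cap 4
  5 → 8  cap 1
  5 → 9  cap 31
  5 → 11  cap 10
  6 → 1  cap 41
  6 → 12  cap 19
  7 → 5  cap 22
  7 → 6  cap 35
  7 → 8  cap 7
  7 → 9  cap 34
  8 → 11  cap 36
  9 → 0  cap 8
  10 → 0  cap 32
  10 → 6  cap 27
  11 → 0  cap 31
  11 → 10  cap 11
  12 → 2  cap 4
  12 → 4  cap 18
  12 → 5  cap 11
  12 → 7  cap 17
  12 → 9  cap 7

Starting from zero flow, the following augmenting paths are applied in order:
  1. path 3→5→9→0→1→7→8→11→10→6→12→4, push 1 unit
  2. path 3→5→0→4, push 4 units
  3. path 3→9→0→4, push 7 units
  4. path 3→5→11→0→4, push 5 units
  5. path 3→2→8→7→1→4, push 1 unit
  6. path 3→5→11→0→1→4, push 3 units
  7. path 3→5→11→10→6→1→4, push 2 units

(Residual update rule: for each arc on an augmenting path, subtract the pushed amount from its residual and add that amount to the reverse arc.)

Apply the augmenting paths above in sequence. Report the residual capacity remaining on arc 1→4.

after path 1 (3→5→9→0→1→7→8→11→10→6→12→4, push 1): res(1,4)=36
after path 2 (3→5→0→4, push 4): res(1,4)=36
after path 3 (3→9→0→4, push 7): res(1,4)=36
after path 4 (3→5→11→0→4, push 5): res(1,4)=36
after path 5 (3→2→8→7→1→4, push 1): res(1,4)=35
after path 6 (3→5→11→0→1→4, push 3): res(1,4)=32
after path 7 (3→5→11→10→6→1→4, push 2): res(1,4)=30

Residual capacity of (1,4): 30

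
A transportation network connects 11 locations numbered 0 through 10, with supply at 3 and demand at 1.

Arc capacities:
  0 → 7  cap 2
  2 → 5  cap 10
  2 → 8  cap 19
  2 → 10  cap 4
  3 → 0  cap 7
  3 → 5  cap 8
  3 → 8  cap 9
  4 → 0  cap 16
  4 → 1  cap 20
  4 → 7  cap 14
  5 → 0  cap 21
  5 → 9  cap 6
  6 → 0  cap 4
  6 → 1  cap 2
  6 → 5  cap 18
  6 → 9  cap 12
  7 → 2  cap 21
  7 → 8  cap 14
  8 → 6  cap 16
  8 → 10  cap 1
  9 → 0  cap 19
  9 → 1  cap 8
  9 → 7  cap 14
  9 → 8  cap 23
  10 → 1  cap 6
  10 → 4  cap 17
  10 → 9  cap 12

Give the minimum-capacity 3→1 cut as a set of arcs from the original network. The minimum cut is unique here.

Min-cut arcs: {(2,10), (6,1), (8,10), (9,1)} (total capacity 15)

augment #1: 3→5→9→1 push 6
augment #2: 3→8→6→1 push 2
augment #3: 3→8→10→1 push 1
augment #4: 3→8→6→9→1 push 2
augment #5: 3→0→7→2→10→1 push 2
augment #6: 3→8→6→9→7→2→10→1 push 2
max flow = 15; residual-reachable set from 3 gives S-side
cut edges (S→T): {(2,10), (6,1), (8,10), (9,1)} total cap 15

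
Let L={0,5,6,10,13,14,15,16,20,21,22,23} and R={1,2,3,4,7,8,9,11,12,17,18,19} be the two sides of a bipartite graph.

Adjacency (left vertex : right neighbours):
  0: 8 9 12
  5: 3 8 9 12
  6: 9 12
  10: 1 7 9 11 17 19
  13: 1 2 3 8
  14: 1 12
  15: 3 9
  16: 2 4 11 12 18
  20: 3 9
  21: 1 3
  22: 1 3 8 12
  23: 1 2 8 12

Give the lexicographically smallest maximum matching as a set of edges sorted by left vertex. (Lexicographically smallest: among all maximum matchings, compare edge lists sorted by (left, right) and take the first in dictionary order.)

Lex-smallest maximum matching: {(0,8), (5,3), (6,9), (10,7), (13,1), (14,12), (16,4), (23,2)}

|M| = 8 (so the lex-smallest maximum matching has 8 edges)
process left vertices in ascending order; for each, take the smallest-labelled available neighbour that still permits 8 edges overall, or leave it unmatched if none does
lex-smallest matching: {0-8, 5-3, 6-9, 10-7, 13-1, 14-12, 16-4, 23-2}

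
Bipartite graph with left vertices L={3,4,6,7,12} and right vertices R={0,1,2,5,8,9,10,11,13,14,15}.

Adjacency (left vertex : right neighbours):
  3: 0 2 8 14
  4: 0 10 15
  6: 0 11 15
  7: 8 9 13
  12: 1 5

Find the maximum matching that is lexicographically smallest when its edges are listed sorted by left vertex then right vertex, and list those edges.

|M| = 5 (so the lex-smallest maximum matching has 5 edges)
process left vertices in ascending order; for each, take the smallest-labelled available neighbour that still permits 5 edges overall, or leave it unmatched if none does
lex-smallest matching: {3-0, 4-10, 6-11, 7-8, 12-1}

Lex-smallest maximum matching: {(3,0), (4,10), (6,11), (7,8), (12,1)}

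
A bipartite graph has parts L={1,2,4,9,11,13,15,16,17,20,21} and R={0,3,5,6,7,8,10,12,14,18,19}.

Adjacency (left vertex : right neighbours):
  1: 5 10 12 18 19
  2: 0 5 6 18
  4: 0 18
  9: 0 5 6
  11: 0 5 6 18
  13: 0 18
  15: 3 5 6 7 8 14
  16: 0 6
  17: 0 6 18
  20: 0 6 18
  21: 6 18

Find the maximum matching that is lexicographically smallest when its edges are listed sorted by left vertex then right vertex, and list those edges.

Lex-smallest maximum matching: {(1,10), (2,0), (4,18), (9,5), (11,6), (15,3)}

|M| = 6 (so the lex-smallest maximum matching has 6 edges)
process left vertices in ascending order; for each, take the smallest-labelled available neighbour that still permits 6 edges overall, or leave it unmatched if none does
lex-smallest matching: {1-10, 2-0, 4-18, 9-5, 11-6, 15-3}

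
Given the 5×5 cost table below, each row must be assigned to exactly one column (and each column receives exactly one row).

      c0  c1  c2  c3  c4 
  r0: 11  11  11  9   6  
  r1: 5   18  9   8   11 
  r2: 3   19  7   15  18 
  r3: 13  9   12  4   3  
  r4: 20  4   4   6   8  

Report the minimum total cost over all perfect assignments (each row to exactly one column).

one of 2 optimal assignments: row0→col4 (cost 6), row1→col0 (cost 5), row2→col2 (cost 7), row3→col3 (cost 4), row4→col1 (cost 4)
total = 6 + 5 + 7 + 4 + 4 = 26

Minimum assignment cost: 26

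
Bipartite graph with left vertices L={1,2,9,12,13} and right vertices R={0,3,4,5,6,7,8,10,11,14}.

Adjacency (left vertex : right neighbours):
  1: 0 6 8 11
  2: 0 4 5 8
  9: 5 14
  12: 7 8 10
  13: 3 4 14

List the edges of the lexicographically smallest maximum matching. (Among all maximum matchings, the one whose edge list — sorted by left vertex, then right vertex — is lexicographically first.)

|M| = 5 (so the lex-smallest maximum matching has 5 edges)
process left vertices in ascending order; for each, take the smallest-labelled available neighbour that still permits 5 edges overall, or leave it unmatched if none does
lex-smallest matching: {1-0, 2-4, 9-5, 12-7, 13-3}

Lex-smallest maximum matching: {(1,0), (2,4), (9,5), (12,7), (13,3)}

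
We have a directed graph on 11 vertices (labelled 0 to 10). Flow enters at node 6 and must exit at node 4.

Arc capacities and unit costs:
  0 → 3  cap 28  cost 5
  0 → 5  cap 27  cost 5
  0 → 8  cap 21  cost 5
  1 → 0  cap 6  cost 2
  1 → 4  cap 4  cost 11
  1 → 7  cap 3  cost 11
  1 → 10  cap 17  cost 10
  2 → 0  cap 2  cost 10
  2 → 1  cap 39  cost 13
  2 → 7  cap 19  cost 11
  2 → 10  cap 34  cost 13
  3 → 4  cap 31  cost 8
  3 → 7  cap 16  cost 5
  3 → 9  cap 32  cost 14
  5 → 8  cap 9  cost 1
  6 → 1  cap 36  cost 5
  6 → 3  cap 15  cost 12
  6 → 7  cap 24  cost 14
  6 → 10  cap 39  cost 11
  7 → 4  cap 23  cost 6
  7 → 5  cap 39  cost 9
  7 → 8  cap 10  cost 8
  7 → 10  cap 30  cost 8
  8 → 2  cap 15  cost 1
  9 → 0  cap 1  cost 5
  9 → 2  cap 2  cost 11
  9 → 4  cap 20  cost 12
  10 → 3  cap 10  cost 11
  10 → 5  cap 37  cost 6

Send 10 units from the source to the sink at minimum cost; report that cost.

shortest-cost path #1: 6→1→4 push 4 @ unit cost 16 (adds 64)
shortest-cost path #2: 6→7→4 push 6 @ unit cost 20 (adds 120)
total cost = 184

Minimum cost for 10 units: 184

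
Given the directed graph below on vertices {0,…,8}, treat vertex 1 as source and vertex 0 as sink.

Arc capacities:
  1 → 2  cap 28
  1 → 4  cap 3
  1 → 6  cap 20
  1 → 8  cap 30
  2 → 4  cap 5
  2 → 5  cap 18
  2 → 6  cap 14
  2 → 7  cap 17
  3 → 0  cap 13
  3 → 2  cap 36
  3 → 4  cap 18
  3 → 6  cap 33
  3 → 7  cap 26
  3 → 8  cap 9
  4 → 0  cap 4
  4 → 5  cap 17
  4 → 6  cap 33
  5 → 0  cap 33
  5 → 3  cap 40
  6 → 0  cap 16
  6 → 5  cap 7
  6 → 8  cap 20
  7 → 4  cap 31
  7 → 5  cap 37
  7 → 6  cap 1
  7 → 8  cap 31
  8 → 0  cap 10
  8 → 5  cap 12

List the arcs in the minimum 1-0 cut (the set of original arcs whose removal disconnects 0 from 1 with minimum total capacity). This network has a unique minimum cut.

Min-cut arcs: {(1,2), (1,4), (1,6), (8,0), (8,5)} (total capacity 73)

augment #1: 1→4→0 push 3
augment #2: 1→6→0 push 16
augment #3: 1→8→0 push 10
augment #4: 1→2→4→0 push 1
augment #5: 1→2→5→0 push 18
augment #6: 1→6→5→0 push 4
augment #7: 1→8→5→0 push 11
augment #8: 1→8→5→3→0 push 1
augment #9: 1→2→4→5→3→0 push 4
augment #10: 1→2→6→5→3→0 push 3
augment #11: 1→2→7→5→3→0 push 2
max flow = 73; residual-reachable set from 1 gives S-side
cut edges (S→T): {(1,2), (1,4), (1,6), (8,0), (8,5)} total cap 73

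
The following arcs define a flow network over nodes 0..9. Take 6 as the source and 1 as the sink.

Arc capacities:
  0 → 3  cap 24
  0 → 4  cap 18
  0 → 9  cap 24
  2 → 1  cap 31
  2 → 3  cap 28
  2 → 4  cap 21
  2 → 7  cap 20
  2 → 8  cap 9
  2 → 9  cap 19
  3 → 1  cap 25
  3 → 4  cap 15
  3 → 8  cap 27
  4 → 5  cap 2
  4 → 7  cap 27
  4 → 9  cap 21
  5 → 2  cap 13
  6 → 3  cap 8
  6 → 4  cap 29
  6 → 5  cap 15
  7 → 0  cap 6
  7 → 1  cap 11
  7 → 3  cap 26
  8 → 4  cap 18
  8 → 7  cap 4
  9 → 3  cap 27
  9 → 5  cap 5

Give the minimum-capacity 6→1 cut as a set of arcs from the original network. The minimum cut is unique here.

augment #1: 6→3→1 push 8
augment #2: 6→4→7→1 push 11
augment #3: 6→5→2→1 push 13
augment #4: 6→4→7→3→1 push 16
augment #5: 6→4→9→3→1 push 1
max flow = 49; residual-reachable set from 6 gives S-side
cut edges (S→T): {(3,1), (5,2), (7,1)} total cap 49

Min-cut arcs: {(3,1), (5,2), (7,1)} (total capacity 49)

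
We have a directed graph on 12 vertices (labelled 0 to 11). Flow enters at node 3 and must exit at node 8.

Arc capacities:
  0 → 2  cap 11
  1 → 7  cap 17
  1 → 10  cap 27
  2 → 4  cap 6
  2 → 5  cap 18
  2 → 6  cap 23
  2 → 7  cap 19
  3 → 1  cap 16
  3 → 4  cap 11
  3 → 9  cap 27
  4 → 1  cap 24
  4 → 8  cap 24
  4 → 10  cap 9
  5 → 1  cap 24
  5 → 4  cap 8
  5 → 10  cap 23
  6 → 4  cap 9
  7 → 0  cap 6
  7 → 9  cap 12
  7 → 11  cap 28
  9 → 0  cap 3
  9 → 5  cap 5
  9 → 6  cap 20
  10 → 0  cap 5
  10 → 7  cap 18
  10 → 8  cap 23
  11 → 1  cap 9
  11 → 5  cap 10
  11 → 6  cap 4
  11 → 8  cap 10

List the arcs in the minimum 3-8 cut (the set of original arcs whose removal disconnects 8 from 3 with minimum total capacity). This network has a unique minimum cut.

augment #1: 3→4→8 push 11
augment #2: 3→1→10→8 push 16
augment #3: 3→9→5→4→8 push 5
augment #4: 3→9→6→4→8 push 8
augment #5: 3→9→6→4→10→8 push 1
augment #6: 3→9→0→2→4→10→8 push 3
max flow = 44; residual-reachable set from 3 gives S-side
cut edges (S→T): {(3,1), (3,4), (6,4), (9,0), (9,5)} total cap 44

Min-cut arcs: {(3,1), (3,4), (6,4), (9,0), (9,5)} (total capacity 44)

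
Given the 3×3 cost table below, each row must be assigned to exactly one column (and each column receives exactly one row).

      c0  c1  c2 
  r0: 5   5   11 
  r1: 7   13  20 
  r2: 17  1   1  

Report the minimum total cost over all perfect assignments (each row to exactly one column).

Minimum assignment cost: 13

optimal assignment: row0→col1 (cost 5), row1→col0 (cost 7), row2→col2 (cost 1)
total = 5 + 7 + 1 = 13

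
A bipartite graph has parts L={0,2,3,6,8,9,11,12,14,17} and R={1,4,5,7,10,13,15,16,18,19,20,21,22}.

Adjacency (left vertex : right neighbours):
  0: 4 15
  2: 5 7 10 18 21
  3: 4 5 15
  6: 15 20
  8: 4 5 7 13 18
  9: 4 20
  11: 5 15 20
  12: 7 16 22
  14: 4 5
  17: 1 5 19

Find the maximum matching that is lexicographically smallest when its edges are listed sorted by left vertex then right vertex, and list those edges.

Lex-smallest maximum matching: {(0,4), (2,7), (3,5), (6,15), (8,13), (9,20), (12,16), (17,1)}

|M| = 8 (so the lex-smallest maximum matching has 8 edges)
process left vertices in ascending order; for each, take the smallest-labelled available neighbour that still permits 8 edges overall, or leave it unmatched if none does
lex-smallest matching: {0-4, 2-7, 3-5, 6-15, 8-13, 9-20, 12-16, 17-1}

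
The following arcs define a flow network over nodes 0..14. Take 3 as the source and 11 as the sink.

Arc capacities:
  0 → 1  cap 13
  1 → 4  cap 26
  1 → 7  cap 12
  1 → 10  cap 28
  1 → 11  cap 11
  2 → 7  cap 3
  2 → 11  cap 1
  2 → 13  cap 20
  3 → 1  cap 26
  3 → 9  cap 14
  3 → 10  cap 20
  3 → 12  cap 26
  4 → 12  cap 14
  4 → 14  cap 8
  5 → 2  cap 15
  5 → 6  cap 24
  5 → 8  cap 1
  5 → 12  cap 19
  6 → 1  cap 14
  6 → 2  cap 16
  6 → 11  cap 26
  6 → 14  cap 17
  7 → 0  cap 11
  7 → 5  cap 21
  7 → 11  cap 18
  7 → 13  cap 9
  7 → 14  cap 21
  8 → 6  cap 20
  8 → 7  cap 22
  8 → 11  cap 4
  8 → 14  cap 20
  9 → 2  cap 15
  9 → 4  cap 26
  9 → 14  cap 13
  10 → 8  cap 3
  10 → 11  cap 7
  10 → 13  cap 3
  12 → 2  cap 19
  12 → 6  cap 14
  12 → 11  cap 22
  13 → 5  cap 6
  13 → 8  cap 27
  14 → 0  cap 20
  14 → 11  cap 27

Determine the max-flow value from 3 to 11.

augment #1: 3→1→11 bottleneck 11, total now 11
augment #2: 3→10→11 bottleneck 7, total now 18
augment #3: 3→12→11 bottleneck 22, total now 40
augment #4: 3→1→7→11 bottleneck 12, total now 52
augment #5: 3→9→2→11 bottleneck 1, total now 53
augment #6: 3→9→14→11 bottleneck 13, total now 66
augment #7: 3→10→8→11 bottleneck 3, total now 69
augment #8: 3→12→6→11 bottleneck 4, total now 73
augment #9: 3→1→4→14→11 bottleneck 3, total now 76
augment #10: 3→10→13→8→11 bottleneck 1, total now 77
augment #11: 3→10→13→5→6→11 bottleneck 2, total now 79

Maximum flow value: 79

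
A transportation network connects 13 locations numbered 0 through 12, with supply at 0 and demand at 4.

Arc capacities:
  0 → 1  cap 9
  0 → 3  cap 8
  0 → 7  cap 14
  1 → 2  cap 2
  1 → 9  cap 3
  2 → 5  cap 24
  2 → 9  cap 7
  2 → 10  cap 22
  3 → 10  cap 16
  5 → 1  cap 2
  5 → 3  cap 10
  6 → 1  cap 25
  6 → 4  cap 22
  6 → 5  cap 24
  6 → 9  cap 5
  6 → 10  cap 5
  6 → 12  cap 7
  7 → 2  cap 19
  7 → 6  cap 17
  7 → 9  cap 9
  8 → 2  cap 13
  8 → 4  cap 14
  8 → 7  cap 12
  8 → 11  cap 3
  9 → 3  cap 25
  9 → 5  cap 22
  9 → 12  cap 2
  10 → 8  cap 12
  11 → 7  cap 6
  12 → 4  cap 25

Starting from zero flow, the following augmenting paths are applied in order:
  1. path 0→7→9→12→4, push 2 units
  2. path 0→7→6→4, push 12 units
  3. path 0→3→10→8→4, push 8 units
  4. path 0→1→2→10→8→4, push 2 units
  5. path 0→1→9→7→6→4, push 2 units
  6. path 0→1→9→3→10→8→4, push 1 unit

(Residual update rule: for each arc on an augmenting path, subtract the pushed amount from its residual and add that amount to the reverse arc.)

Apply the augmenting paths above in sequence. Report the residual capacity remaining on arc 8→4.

after path 1 (0→7→9→12→4, push 2): res(8,4)=14
after path 2 (0→7→6→4, push 12): res(8,4)=14
after path 3 (0→3→10→8→4, push 8): res(8,4)=6
after path 4 (0→1→2→10→8→4, push 2): res(8,4)=4
after path 5 (0→1→9→7→6→4, push 2): res(8,4)=4
after path 6 (0→1→9→3→10→8→4, push 1): res(8,4)=3

Residual capacity of (8,4): 3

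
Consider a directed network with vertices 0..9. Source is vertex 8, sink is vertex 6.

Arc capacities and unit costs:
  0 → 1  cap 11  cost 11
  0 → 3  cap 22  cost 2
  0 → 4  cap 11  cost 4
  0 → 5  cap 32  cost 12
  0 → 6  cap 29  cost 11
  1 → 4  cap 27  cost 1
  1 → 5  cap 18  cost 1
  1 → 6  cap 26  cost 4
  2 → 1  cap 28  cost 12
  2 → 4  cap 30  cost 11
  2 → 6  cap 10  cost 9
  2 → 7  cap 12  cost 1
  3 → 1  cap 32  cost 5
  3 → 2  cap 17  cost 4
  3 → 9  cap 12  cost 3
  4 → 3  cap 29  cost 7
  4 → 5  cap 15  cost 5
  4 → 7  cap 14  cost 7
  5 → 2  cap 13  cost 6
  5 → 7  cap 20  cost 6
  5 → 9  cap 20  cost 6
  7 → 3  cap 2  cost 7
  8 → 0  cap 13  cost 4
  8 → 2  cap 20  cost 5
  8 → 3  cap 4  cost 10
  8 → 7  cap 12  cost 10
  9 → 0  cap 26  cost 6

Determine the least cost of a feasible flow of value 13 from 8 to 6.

shortest-cost path #1: 8→2→6 push 10 @ unit cost 14 (adds 140)
shortest-cost path #2: 8→0→6 push 3 @ unit cost 15 (adds 45)
total cost = 185

Minimum cost for 13 units: 185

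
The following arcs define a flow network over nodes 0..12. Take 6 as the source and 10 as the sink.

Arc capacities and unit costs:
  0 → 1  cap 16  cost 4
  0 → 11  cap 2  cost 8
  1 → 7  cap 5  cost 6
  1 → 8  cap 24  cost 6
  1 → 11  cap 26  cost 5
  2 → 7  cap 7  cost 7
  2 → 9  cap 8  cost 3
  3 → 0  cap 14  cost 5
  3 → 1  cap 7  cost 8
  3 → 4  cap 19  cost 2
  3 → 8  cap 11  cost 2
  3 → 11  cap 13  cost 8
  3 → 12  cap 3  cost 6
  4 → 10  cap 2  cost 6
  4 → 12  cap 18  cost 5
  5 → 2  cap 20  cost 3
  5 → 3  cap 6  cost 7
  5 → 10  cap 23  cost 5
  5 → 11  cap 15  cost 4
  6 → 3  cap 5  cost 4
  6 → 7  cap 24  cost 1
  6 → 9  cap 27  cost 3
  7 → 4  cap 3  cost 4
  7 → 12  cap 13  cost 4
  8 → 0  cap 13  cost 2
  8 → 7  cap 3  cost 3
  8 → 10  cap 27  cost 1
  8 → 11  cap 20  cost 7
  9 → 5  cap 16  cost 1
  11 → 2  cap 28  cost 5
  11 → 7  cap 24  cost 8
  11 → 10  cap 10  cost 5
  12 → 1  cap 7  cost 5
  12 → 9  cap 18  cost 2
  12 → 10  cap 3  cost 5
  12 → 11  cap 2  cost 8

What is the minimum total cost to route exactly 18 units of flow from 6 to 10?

Minimum cost for 18 units: 152

shortest-cost path #1: 6→3→8→10 push 5 @ unit cost 7 (adds 35)
shortest-cost path #2: 6→9→5→10 push 13 @ unit cost 9 (adds 117)
total cost = 152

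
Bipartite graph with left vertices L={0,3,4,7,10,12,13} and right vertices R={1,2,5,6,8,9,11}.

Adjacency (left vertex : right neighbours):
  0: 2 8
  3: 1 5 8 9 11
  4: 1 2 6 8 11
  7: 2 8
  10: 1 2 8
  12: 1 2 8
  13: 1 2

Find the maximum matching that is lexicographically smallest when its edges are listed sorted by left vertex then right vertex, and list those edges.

Lex-smallest maximum matching: {(0,2), (3,5), (4,6), (7,8), (10,1)}

|M| = 5 (so the lex-smallest maximum matching has 5 edges)
process left vertices in ascending order; for each, take the smallest-labelled available neighbour that still permits 5 edges overall, or leave it unmatched if none does
lex-smallest matching: {0-2, 3-5, 4-6, 7-8, 10-1}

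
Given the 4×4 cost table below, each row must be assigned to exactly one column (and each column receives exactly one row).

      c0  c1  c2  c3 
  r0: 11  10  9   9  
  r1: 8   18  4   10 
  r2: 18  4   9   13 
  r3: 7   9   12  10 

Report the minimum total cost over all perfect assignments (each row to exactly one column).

optimal assignment: row0→col3 (cost 9), row1→col2 (cost 4), row2→col1 (cost 4), row3→col0 (cost 7)
total = 9 + 4 + 4 + 7 = 24

Minimum assignment cost: 24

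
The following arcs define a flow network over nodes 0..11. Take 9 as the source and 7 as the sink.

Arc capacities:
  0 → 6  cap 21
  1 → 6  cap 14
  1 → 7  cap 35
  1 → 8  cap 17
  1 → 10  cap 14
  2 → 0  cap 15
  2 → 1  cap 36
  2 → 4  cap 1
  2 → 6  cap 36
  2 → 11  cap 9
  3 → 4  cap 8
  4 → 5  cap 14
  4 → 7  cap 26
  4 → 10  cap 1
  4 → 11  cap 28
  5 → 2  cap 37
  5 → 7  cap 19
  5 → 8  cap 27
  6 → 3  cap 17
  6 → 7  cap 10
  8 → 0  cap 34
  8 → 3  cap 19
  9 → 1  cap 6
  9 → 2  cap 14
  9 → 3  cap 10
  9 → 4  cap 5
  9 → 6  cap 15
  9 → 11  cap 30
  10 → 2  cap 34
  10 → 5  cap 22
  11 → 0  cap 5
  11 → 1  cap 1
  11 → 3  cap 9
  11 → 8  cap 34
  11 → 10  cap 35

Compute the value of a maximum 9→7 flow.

Maximum flow value: 73

augment #1: 9→1→7 bottleneck 6, total now 6
augment #2: 9→4→7 bottleneck 5, total now 11
augment #3: 9→6→7 bottleneck 10, total now 21
augment #4: 9→2→1→7 bottleneck 14, total now 35
augment #5: 9→3→4→7 bottleneck 8, total now 43
augment #6: 9→11→1→7 bottleneck 1, total now 44
augment #7: 9→11→10→5→7 bottleneck 19, total now 63
augment #8: 9→11→10→2→1→7 bottleneck 10, total now 73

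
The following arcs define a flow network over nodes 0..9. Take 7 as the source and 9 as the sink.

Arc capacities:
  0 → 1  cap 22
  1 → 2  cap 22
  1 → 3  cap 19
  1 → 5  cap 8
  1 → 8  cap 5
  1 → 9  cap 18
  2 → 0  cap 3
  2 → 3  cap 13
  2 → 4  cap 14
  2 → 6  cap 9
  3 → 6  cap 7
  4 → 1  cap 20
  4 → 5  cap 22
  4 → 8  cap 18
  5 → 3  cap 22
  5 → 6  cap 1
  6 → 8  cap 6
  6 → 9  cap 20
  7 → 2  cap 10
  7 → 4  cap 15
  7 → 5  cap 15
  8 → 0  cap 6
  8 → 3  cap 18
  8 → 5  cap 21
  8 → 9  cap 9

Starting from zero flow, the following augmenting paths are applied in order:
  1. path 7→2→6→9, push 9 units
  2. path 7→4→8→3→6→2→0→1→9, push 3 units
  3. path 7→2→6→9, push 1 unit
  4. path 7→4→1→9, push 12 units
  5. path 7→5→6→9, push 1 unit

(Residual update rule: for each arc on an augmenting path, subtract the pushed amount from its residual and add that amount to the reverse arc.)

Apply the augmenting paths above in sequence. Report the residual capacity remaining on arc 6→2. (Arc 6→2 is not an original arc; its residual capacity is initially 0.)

after path 1 (7→2→6→9, push 9): res(6,2)=9
after path 2 (7→4→8→3→6→2→0→1→9, push 3): res(6,2)=6
after path 3 (7→2→6→9, push 1): res(6,2)=7
after path 4 (7→4→1→9, push 12): res(6,2)=7
after path 5 (7→5→6→9, push 1): res(6,2)=7

Residual capacity of (6,2): 7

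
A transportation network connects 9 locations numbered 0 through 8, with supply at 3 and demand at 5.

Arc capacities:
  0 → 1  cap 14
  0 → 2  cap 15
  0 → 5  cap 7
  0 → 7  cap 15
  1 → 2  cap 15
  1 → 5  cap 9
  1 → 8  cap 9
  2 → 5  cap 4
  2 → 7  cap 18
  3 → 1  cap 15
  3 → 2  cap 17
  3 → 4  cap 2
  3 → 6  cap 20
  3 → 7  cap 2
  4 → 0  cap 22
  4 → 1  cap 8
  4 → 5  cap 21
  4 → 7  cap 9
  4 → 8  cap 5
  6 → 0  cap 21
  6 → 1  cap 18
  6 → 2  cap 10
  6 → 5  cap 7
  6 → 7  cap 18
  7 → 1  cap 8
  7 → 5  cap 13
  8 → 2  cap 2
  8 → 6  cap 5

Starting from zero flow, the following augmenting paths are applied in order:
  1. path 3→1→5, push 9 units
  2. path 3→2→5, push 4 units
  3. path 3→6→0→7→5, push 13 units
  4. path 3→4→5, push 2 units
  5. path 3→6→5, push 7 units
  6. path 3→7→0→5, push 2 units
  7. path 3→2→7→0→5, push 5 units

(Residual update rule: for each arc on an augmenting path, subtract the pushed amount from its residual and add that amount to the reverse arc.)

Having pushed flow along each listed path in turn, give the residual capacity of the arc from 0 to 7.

Residual capacity of (0,7): 9

after path 1 (3→1→5, push 9): res(0,7)=15
after path 2 (3→2→5, push 4): res(0,7)=15
after path 3 (3→6→0→7→5, push 13): res(0,7)=2
after path 4 (3→4→5, push 2): res(0,7)=2
after path 5 (3→6→5, push 7): res(0,7)=2
after path 6 (3→7→0→5, push 2): res(0,7)=4
after path 7 (3→2→7→0→5, push 5): res(0,7)=9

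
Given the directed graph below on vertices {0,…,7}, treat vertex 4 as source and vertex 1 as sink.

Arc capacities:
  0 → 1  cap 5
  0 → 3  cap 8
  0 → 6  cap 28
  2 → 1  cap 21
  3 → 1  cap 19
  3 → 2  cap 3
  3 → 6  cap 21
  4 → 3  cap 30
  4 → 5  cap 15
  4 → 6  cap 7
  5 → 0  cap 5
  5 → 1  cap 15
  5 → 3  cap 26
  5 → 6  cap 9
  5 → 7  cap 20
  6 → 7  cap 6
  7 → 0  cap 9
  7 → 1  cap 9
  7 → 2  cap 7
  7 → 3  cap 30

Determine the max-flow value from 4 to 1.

Maximum flow value: 43

augment #1: 4→3→1 bottleneck 19, total now 19
augment #2: 4→5→1 bottleneck 15, total now 34
augment #3: 4→3→2→1 bottleneck 3, total now 37
augment #4: 4→6→7→1 bottleneck 6, total now 43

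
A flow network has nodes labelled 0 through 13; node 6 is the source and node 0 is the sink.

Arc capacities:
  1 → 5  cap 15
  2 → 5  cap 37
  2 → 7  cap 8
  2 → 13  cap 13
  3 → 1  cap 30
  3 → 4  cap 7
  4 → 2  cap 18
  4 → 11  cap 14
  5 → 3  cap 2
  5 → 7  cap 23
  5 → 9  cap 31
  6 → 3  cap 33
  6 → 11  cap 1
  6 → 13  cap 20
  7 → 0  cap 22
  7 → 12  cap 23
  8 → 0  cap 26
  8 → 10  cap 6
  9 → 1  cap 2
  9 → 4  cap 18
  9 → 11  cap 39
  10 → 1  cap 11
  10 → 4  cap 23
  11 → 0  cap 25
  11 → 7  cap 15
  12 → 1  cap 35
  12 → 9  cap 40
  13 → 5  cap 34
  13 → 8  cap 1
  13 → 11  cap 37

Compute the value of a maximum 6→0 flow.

augment #1: 6→11→0 bottleneck 1, total now 1
augment #2: 6→13→8→0 bottleneck 1, total now 2
augment #3: 6→13→11→0 bottleneck 19, total now 21
augment #4: 6→3→4→11→0 bottleneck 5, total now 26
augment #5: 6→3→1→5→7→0 bottleneck 15, total now 41
augment #6: 6→3→4→2→7→0 bottleneck 2, total now 43

Maximum flow value: 43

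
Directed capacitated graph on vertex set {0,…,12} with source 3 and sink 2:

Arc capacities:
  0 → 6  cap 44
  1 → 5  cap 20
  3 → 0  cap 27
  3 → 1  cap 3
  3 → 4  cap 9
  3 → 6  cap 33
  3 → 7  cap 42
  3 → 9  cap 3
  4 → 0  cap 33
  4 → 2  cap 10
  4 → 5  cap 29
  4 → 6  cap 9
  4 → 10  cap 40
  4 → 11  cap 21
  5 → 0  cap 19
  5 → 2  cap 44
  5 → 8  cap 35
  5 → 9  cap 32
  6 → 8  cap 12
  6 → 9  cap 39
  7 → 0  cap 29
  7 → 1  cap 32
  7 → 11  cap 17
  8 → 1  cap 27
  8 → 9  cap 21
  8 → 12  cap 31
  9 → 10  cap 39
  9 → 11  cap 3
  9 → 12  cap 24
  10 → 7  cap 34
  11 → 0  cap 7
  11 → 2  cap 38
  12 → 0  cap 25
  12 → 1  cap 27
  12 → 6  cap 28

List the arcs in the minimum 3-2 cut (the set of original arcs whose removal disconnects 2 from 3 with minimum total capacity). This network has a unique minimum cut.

augment #1: 3→4→2 push 9
augment #2: 3→1→5→2 push 3
augment #3: 3→7→11→2 push 17
augment #4: 3→9→11→2 push 3
augment #5: 3→7→1→5→2 push 17
max flow = 49; residual-reachable set from 3 gives S-side
cut edges (S→T): {(1,5), (3,4), (7,11), (9,11)} total cap 49

Min-cut arcs: {(1,5), (3,4), (7,11), (9,11)} (total capacity 49)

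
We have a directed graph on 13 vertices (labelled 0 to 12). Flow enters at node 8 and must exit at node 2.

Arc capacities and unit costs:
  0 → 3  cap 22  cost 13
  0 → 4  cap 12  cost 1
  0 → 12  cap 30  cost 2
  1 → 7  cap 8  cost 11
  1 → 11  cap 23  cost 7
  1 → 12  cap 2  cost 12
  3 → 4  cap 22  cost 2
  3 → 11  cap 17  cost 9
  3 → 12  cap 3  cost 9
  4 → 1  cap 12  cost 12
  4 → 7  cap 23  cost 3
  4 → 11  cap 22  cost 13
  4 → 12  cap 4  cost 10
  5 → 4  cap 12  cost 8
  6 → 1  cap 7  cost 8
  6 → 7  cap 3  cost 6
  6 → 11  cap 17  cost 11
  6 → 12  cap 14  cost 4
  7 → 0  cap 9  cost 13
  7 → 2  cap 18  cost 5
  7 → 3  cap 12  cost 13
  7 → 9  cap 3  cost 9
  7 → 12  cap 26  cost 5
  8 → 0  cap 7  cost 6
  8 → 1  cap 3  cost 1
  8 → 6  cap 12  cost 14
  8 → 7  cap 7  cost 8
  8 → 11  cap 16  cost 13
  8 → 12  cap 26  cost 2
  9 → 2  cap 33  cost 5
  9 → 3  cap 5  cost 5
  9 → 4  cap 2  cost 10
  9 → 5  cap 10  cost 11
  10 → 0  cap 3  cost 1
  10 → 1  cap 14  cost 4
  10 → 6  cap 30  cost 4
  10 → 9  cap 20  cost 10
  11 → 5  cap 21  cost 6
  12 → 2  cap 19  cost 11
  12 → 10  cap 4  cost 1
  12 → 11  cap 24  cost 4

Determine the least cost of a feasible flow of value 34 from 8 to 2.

shortest-cost path #1: 8→12→2 push 19 @ unit cost 13 (adds 247)
shortest-cost path #2: 8→7→2 push 7 @ unit cost 13 (adds 91)
shortest-cost path #3: 8→12→10→0→4→7→2 push 3 @ unit cost 13 (adds 39)
shortest-cost path #4: 8→0→4→7→2 push 5 @ unit cost 15 (adds 75)
total cost = 452

Minimum cost for 34 units: 452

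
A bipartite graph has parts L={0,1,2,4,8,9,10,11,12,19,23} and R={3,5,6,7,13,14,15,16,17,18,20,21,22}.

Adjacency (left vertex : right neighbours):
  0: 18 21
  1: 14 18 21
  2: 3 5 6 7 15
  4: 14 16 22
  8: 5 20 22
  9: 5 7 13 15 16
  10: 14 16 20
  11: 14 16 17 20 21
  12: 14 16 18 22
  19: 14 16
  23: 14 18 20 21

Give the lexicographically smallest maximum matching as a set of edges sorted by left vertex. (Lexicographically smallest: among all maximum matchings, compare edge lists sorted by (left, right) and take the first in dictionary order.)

Lex-smallest maximum matching: {(0,18), (1,14), (2,3), (4,16), (8,5), (9,7), (10,20), (11,17), (12,22), (23,21)}

|M| = 10 (so the lex-smallest maximum matching has 10 edges)
process left vertices in ascending order; for each, take the smallest-labelled available neighbour that still permits 10 edges overall, or leave it unmatched if none does
lex-smallest matching: {0-18, 1-14, 2-3, 4-16, 8-5, 9-7, 10-20, 11-17, 12-22, 23-21}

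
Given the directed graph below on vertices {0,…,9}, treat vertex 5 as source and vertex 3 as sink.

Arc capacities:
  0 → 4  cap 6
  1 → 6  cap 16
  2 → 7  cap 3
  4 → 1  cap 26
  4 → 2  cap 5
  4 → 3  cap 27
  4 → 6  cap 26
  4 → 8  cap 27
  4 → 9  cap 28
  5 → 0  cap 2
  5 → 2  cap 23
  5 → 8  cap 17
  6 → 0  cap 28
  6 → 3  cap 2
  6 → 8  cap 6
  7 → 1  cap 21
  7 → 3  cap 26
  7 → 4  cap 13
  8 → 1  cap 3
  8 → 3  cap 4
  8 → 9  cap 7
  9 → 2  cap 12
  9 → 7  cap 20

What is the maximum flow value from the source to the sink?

Maximum flow value: 19

augment #1: 5→8→3 bottleneck 4, total now 4
augment #2: 5→0→4→3 bottleneck 2, total now 6
augment #3: 5→2→7→3 bottleneck 3, total now 9
augment #4: 5→8→1→6→3 bottleneck 2, total now 11
augment #5: 5→8→9→7→3 bottleneck 7, total now 18
augment #6: 5→8→1→6→0→4→3 bottleneck 1, total now 19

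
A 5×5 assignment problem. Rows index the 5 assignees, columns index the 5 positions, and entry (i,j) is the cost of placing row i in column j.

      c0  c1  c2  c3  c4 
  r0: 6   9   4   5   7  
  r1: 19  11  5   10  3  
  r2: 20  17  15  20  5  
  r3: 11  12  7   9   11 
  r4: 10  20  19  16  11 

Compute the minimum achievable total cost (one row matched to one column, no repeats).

optimal assignment: row0→col3 (cost 5), row1→col2 (cost 5), row2→col4 (cost 5), row3→col1 (cost 12), row4→col0 (cost 10)
total = 5 + 5 + 5 + 12 + 10 = 37

Minimum assignment cost: 37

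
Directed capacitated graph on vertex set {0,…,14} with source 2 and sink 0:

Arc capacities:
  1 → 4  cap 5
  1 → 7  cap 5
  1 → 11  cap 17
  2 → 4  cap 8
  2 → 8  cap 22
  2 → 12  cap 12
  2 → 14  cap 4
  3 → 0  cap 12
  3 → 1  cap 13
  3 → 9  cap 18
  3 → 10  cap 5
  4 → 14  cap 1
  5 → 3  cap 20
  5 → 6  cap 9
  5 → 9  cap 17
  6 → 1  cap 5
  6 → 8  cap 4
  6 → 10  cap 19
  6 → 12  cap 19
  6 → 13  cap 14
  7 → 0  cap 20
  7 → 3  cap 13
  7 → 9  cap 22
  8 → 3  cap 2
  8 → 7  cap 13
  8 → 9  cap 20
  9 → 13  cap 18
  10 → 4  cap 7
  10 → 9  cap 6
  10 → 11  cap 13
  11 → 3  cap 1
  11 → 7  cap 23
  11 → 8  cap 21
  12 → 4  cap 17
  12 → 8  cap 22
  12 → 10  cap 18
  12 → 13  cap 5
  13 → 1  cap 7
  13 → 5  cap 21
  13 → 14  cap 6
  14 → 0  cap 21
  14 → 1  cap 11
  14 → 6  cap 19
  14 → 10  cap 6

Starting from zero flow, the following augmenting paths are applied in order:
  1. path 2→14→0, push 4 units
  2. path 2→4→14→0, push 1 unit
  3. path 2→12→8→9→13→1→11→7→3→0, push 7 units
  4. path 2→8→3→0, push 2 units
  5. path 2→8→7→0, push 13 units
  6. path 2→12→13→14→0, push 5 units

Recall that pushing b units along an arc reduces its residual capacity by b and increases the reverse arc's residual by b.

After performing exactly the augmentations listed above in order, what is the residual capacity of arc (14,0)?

after path 1 (2→14→0, push 4): res(14,0)=17
after path 2 (2→4→14→0, push 1): res(14,0)=16
after path 3 (2→12→8→9→13→1→11→7→3→0, push 7): res(14,0)=16
after path 4 (2→8→3→0, push 2): res(14,0)=16
after path 5 (2→8→7→0, push 13): res(14,0)=16
after path 6 (2→12→13→14→0, push 5): res(14,0)=11

Residual capacity of (14,0): 11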